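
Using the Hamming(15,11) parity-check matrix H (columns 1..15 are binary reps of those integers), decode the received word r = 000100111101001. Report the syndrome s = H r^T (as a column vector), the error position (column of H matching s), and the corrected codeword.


s = (1, 0, 1, 1)^T, error position = 11, corrected codeword c = 000100111111001

Compute s = H r^T mod 2 one row at a time:
  s_1 = 1 + 1 + 1 + 0 + 1 + 0 + 0 + 1 = 5 ≡ 1 (mod 2).
  s_2 = 1 + 0 + 0 + 1 + 1 + 0 + 0 + 1 = 4 ≡ 0 (mod 2).
  s_3 = 0 + 0 + 0 + 1 + 1 + 0 + 0 + 1 = 3 ≡ 1 (mod 2).
  s_4 = 0 + 0 + 0 + 1 + 1 + 0 + 0 + 1 = 3 ≡ 1 (mod 2).
s = (1, 0, 1, 1)^T — this equals column 11 of H (binary 1011), so error is at position 11.
Correct: flip bit 11 of r = 000100111101001 to get c = 000100111111001.


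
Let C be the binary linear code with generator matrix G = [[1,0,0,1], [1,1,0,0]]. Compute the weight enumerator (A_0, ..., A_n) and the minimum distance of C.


Weight distribution: A_0 = 1, A_2 = 3. Minimum distance d = 2.

Enumerate all 2^2 = 4 messages m ∈ F_2^2.
For each, compute codeword c = mG in F_2^4, then tally its weight.
  m = 00 → c = 0000, weight = 0.
  m = 10 → c = 1001, weight = 2.
  m = 01 → c = 1100, weight = 2.
  m = 11 → c = 0101, weight = 2.
Tally weights:
  weight 0: 1 codewords.
  weight 2: 3 codewords.
Minimum distance d = smallest w > 0 with A_w > 0 = 2.
Sanity: Σ A_w = 4 = 2^2 = 4 ✓.


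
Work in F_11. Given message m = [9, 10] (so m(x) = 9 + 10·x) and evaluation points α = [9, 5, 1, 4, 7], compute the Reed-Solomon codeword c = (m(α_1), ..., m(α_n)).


c = [0, 4, 8, 5, 2]

Message polynomial: m(x) = 9 + 10·x (mod 11).
For each evaluation point α_i, compute m(α_i) mod 11:
  α_1 = 9: Horner steps 10 → 0, so m(9) = 0.
  α_2 = 5: Horner steps 10 → 4, so m(5) = 4.
  α_3 = 1: Horner steps 10 → 8, so m(1) = 8.
  α_4 = 4: Horner steps 10 → 5, so m(4) = 5.
  α_5 = 7: Horner steps 10 → 2, so m(7) = 2.
Codeword c = [0, 4, 8, 5, 2] ∈ F_11^5.


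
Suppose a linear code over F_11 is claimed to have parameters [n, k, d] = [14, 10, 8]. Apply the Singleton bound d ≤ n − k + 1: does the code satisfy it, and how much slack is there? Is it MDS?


Singleton RHS = n − k + 1 = 5, slack = -3, bound violated (no such code; not MDS).

Singleton bound: d ≤ n − k + 1.
Here n = 14, k = 10, so n − k + 1 = 5.
Given d = 8, check d ≤ 5: NO.
Slack = (n − k + 1) − d = -3.
The slack is negative: d = 8 exceeds n − k + 1 = 5 by 3, so the Singleton bound is violated and no linear [14, 10, 8]_11 code can exist. In particular it is not MDS (MDS requires d = n − k + 1 exactly).
Description: the claimed parameters are [14, 10, 8]_11; such a code would be impossible (violates the Singleton bound).


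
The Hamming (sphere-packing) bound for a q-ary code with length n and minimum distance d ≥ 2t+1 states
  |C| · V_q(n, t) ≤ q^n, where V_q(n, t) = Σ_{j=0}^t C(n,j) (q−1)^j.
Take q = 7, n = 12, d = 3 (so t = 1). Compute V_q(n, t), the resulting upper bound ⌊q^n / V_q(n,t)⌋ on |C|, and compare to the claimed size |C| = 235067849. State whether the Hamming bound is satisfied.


V_q(n, t) = 73, q^n = 13841287201, Hamming bound = 189606673, |C| = 235067849 > bound (violated).

Step 1: Compute V_q(n, t) = Σ_{j=0}^1 C(n, j) (q−1)^j.
  j = 0: C(12,0)·(6)^0 = 1·1 = 1.
  j = 1: C(12,1)·(6)^1 = 12·6 = 72.
  V_q(n, t) = 1 + 72 = 73.
Step 2: q^n = 7^12 = 13841287201.
Step 3: Hamming bound ⌊q^n / V_q(n,t)⌋ = ⌊13841287201/73⌋ = 189606673.
Step 4: Compare |C| = 235067849 to 189606673: violated.
The claimed |C| lies above the Hamming bound, so no 7-ary code of length 12 with d ≥ 3 can have 235067849 codewords.


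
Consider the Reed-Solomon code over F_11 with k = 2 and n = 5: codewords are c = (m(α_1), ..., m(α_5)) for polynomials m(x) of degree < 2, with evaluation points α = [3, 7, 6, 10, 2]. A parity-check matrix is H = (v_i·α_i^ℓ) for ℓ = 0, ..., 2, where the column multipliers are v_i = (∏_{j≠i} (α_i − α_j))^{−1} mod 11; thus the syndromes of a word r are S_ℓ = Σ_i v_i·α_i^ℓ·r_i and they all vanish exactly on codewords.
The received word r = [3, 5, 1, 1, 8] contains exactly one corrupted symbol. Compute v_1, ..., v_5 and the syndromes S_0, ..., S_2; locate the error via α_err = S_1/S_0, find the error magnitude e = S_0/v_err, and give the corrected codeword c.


S = (6, 3, 7), error at position 3, error magnitude e = 2, c = [3, 5, 10, 1, 8].

Step 1: column multipliers v_i = (∏_{j≠i}(α_i − α_j))^{−1} mod 11.
  i = 1 (α = 3): (3−7)(3−6)(3−10)(3−2) = (−4)·(−3)·(−7)·1 = −84 ≡ 4, so v_1 = 4^{−1} = 3 (mod 11).
  i = 2 (α = 7): (7−3)(7−6)(7−10)(7−2) = 4·1·(−3)·5 = −60 ≡ 6, so v_2 = 6^{−1} = 2 (mod 11).
  i = 3 (α = 6): (6−3)(6−7)(6−10)(6−2) = 3·(−1)·(−4)·4 = 48 ≡ 4, so v_3 = 4^{−1} = 3 (mod 11).
  i = 4 (α = 10): (10−3)(10−7)(10−6)(10−2) = 7·3·4·8 = 672 ≡ 1, so v_4 = 1^{−1} = 1 (mod 11).
  i = 5 (α = 2): (2−3)(2−7)(2−6)(2−10) = (−1)·(−5)·(−4)·(−8) = 160 ≡ 6, so v_5 = 6^{−1} = 2 (mod 11).
  v = [3, 2, 3, 1, 2].
Step 2: syndromes of r = [3, 5, 1, 1, 8] (all sums mod 11).
  S_0 = Σ v_i r_i = 3·3 + 2·5 + 3·1 + 1·1 + 2·8 = 39 ≡ 6.
  S_1 = Σ v_i α_i r_i = 3·3·3 + 2·7·5 + 3·6·1 + 1·10·1 + 2·2·8 = 157 ≡ 3.
  α_i^2 mod 11 = [9, 5, 3, 1, 4].
  S_2 = Σ v_i α_i^2 r_i = 3·9·3 + 2·5·5 + 3·3·1 + 1·1·1 + 2·4·8 = 205 ≡ 7.
  S = (6, 3, 7) ≠ 0, so r is not a codeword (an error is present).
Step 3: locate the error. For a single error e at position i, S_ℓ = v_i·e·α_i^ℓ, so α_err = S_1/S_0.
  S_0^{−1} = 6^{−1} = 2 (mod 11), so α_err = 3·2 = 6 ≡ 6 = α_3. Error position i = 3.
  Consistency check: S_2/S_1 = 7·4 = 28 ≡ 6 = α_err ✓ (single-error assumption holds).
Step 4: error magnitude e = S_0/v_3 = S_0·∏_{j≠3}(α_3 − α_j) = 6·4 = 24 ≡ 2 (mod 11).
Step 5: correct position 3: c_3 = r_3 − e = 1 − 2 ≡ 10 (mod 11). Hence c = [3, 5, 10, 1, 8].
  Check: interpolating c through the α_i gives m(x) = 7 + 6·x (degree < 2) with m(α_i) = c_i for every i, so c is indeed a codeword.


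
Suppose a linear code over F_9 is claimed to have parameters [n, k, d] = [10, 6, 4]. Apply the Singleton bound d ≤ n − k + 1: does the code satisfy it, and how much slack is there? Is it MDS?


Singleton RHS = n − k + 1 = 5, slack = 1, bound satisfied, not MDS.

Singleton bound: d ≤ n − k + 1.
Here n = 10, k = 6, so n − k + 1 = 5.
Given d = 4, check d ≤ 5: YES.
Slack = (n − k + 1) − d = 1.
The code is NOT MDS (slack = 1 > 0).
Description: the claimed parameters are [10, 6, 4]_9; such a code would be non-MDS.


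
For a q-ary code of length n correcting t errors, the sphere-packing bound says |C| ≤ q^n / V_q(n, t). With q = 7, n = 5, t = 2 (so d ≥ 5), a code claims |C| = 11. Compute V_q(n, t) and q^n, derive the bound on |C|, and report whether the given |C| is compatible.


V_q(n, t) = 391, q^n = 16807, Hamming bound = 42, |C| = 11 ≤ bound (satisfied).

Step 1: Compute V_q(n, t) = Σ_{j=0}^2 C(n, j) (q−1)^j.
  j = 0: C(5,0)·(6)^0 = 1·1 = 1.
  j = 1: C(5,1)·(6)^1 = 5·6 = 30.
  j = 2: C(5,2)·(6)^2 = 10·36 = 360.
  V_q(n, t) = 1 + 30 + 360 = 391.
Step 2: q^n = 7^5 = 16807.
Step 3: Hamming bound ⌊q^n / V_q(n,t)⌋ = ⌊16807/391⌋ = 42.
Step 4: Compare |C| = 11 to 42: satisfied.
The claimed |C| lies below the Hamming bound.


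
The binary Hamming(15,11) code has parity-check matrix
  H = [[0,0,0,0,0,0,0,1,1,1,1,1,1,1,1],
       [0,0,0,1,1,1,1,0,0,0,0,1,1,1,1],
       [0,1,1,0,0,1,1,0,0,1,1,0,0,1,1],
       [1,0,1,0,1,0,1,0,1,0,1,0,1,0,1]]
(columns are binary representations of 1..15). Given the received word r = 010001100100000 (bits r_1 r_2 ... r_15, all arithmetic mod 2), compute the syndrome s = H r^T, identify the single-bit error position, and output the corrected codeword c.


s = (1, 0, 0, 1)^T, error position = 9, corrected codeword c = 010001101100000

Compute s = H r^T mod 2 one row at a time:
  s_1 = 0 + 0 + 1 + 0 + 0 + 0 + 0 + 0 = 1 ≡ 1 (mod 2).
  s_2 = 0 + 0 + 1 + 1 + 0 + 0 + 0 + 0 = 2 ≡ 0 (mod 2).
  s_3 = 1 + 0 + 1 + 1 + 1 + 0 + 0 + 0 = 4 ≡ 0 (mod 2).
  s_4 = 0 + 0 + 0 + 1 + 0 + 0 + 0 + 0 = 1 ≡ 1 (mod 2).
s = (1, 0, 0, 1)^T — this equals column 9 of H (binary 1001), so error is at position 9.
Correct: flip bit 9 of r = 010001100100000 to get c = 010001101100000.


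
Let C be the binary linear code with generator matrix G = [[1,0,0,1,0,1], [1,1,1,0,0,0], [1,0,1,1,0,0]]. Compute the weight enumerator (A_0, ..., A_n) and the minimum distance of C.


Weight distribution: A_0 = 1, A_2 = 2, A_3 = 4, A_4 = 1. Minimum distance d = 2.

Enumerate all 2^3 = 8 messages m ∈ F_2^3.
For each, compute codeword c = mG in F_2^6, then tally its weight.
  m = 000 → c = 000000, weight = 0.
  m = 100 → c = 100101, weight = 3.
  m = 010 → c = 111000, weight = 3.
  m = 110 → c = 011101, weight = 4.
  m = 001 → c = 101100, weight = 3.
  m = 101 → c = 001001, weight = 2.
  m = 011 → c = 010100, weight = 2.
  m = 111 → c = 110001, weight = 3.
Tally weights:
  weight 0: 1 codewords.
  weight 2: 2 codewords.
  weight 3: 4 codewords.
  weight 4: 1 codewords.
Minimum distance d = smallest w > 0 with A_w > 0 = 2.
Sanity: Σ A_w = 8 = 2^3 = 8 ✓.


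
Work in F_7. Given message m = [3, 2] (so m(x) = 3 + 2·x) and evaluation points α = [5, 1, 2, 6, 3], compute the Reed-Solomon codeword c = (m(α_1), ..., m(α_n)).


c = [6, 5, 0, 1, 2]

Message polynomial: m(x) = 3 + 2·x (mod 7).
For each evaluation point α_i, compute m(α_i) mod 7:
  α_1 = 5: Horner steps 2 → 6, so m(5) = 6.
  α_2 = 1: Horner steps 2 → 5, so m(1) = 5.
  α_3 = 2: Horner steps 2 → 0, so m(2) = 0.
  α_4 = 6: Horner steps 2 → 1, so m(6) = 1.
  α_5 = 3: Horner steps 2 → 2, so m(3) = 2.
Codeword c = [6, 5, 0, 1, 2] ∈ F_7^5.


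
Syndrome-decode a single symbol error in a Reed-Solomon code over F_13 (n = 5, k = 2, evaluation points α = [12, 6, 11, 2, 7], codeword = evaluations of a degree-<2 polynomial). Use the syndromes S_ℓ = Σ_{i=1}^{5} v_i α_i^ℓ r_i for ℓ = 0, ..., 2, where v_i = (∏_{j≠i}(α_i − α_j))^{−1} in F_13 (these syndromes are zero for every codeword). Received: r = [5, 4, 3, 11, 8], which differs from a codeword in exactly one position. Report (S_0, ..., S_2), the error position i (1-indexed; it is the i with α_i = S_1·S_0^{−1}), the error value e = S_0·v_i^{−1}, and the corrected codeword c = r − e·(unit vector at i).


S = (5, 4, 11), error at position 2, error magnitude e = 11, c = [5, 6, 3, 11, 8].

Step 1: column multipliers v_i = (∏_{j≠i}(α_i − α_j))^{−1} mod 13.
  i = 1 (α = 12): (12−6)(12−11)(12−2)(12−7) = 6·1·10·5 = 300 ≡ 1, so v_1 = 1^{−1} = 1 (mod 13).
  i = 2 (α = 6): (6−12)(6−11)(6−2)(6−7) = (−6)·(−5)·4·(−1) = −120 ≡ 10, so v_2 = 10^{−1} = 4 (mod 13).
  i = 3 (α = 11): (11−12)(11−6)(11−2)(11−7) = (−1)·5·9·4 = −180 ≡ 2, so v_3 = 2^{−1} = 7 (mod 13).
  i = 4 (α = 2): (2−12)(2−6)(2−11)(2−7) = (−10)·(−4)·(−9)·(−5) = 1800 ≡ 6, so v_4 = 6^{−1} = 11 (mod 13).
  i = 5 (α = 7): (7−12)(7−6)(7−11)(7−2) = (−5)·1·(−4)·5 = 100 ≡ 9, so v_5 = 9^{−1} = 3 (mod 13).
  v = [1, 4, 7, 11, 3].
Step 2: syndromes of r = [5, 4, 3, 11, 8] (all sums mod 13).
  S_0 = Σ v_i r_i = 1·5 + 4·4 + 7·3 + 11·11 + 3·8 = 187 ≡ 5.
  S_1 = Σ v_i α_i r_i = 1·12·5 + 4·6·4 + 7·11·3 + 11·2·11 + 3·7·8 = 797 ≡ 4.
  α_i^2 mod 13 = [1, 10, 4, 4, 10].
  S_2 = Σ v_i α_i^2 r_i = 1·1·5 + 4·10·4 + 7·4·3 + 11·4·11 + 3·10·8 = 973 ≡ 11.
  S = (5, 4, 11) ≠ 0, so r is not a codeword (an error is present).
Step 3: locate the error. For a single error e at position i, S_ℓ = v_i·e·α_i^ℓ, so α_err = S_1/S_0.
  S_0^{−1} = 5^{−1} = 8 (mod 13), so α_err = 4·8 = 32 ≡ 6 = α_2. Error position i = 2.
  Consistency check: S_2/S_1 = 11·10 = 110 ≡ 6 = α_err ✓ (single-error assumption holds).
Step 4: error magnitude e = S_0/v_2 = S_0·∏_{j≠2}(α_2 − α_j) = 5·10 = 50 ≡ 11 (mod 13).
Step 5: correct position 2: c_2 = r_2 − e = 4 − 11 ≡ 6 (mod 13). Hence c = [5, 6, 3, 11, 8].
  Check: interpolating c through the α_i gives m(x) = 7 + 2·x (degree < 2) with m(α_i) = c_i for every i, so c is indeed a codeword.


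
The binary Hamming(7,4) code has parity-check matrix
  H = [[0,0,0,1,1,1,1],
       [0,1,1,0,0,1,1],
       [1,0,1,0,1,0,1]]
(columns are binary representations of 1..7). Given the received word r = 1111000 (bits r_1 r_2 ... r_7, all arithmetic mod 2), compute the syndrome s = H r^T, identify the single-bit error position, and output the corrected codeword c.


s = (1, 0, 0)^T, error position = 4, corrected codeword c = 1110000

Compute s = H r^T mod 2 one row at a time:
  s_1 = 1 + 0 + 0 + 0 = 1 ≡ 1 (mod 2).
  s_2 = 1 + 1 + 0 + 0 = 2 ≡ 0 (mod 2).
  s_3 = 1 + 1 + 0 + 0 = 2 ≡ 0 (mod 2).
s = (1, 0, 0)^T — this equals column 4 of H (binary 100), so error is at position 4.
Correct: flip bit 4 of r = 1111000 to get c = 1110000.


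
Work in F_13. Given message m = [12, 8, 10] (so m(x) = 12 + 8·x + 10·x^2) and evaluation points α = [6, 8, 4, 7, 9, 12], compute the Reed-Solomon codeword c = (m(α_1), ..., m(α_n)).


c = [4, 1, 9, 12, 10, 1]

Message polynomial: m(x) = 12 + 8·x + 10·x^2 (mod 13).
For each evaluation point α_i, compute m(α_i) mod 13:
  α_1 = 6: Horner steps 10 → 3 → 4, so m(6) = 4.
  α_2 = 8: Horner steps 10 → 10 → 1, so m(8) = 1.
  α_3 = 4: Horner steps 10 → 9 → 9, so m(4) = 9.
  α_4 = 7: Horner steps 10 → 0 → 12, so m(7) = 12.
  α_5 = 9: Horner steps 10 → 7 → 10, so m(9) = 10.
  α_6 = 12: Horner steps 10 → 11 → 1, so m(12) = 1.
Codeword c = [4, 1, 9, 12, 10, 1] ∈ F_13^6.


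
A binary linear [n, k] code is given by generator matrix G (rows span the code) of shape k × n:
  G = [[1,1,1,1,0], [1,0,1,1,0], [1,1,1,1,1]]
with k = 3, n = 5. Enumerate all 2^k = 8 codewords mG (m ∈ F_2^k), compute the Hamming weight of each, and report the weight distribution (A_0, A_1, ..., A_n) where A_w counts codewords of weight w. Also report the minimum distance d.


Weight distribution: A_0 = 1, A_1 = 2, A_2 = 1, A_3 = 1, A_4 = 2, A_5 = 1. Minimum distance d = 1.

Enumerate all 2^3 = 8 messages m ∈ F_2^3.
For each, compute codeword c = mG in F_2^5, then tally its weight.
  m = 000 → c = 00000, weight = 0.
  m = 100 → c = 11110, weight = 4.
  m = 010 → c = 10110, weight = 3.
  m = 110 → c = 01000, weight = 1.
  m = 001 → c = 11111, weight = 5.
  m = 101 → c = 00001, weight = 1.
  m = 011 → c = 01001, weight = 2.
  m = 111 → c = 10111, weight = 4.
Tally weights:
  weight 0: 1 codewords.
  weight 1: 2 codewords.
  weight 2: 1 codewords.
  weight 3: 1 codewords.
  weight 4: 2 codewords.
  weight 5: 1 codewords.
Minimum distance d = smallest w > 0 with A_w > 0 = 1.
Sanity: Σ A_w = 8 = 2^3 = 8 ✓.


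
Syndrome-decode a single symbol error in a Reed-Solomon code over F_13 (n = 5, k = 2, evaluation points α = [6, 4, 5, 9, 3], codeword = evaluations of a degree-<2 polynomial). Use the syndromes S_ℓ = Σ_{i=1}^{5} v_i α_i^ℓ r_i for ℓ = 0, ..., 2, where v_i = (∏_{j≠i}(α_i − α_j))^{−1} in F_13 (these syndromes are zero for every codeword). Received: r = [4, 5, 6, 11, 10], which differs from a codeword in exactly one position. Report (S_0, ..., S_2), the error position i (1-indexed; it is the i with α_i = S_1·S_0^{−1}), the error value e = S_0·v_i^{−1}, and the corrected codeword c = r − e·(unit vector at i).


S = (12, 9, 10), error at position 2, error magnitude e = 10, c = [4, 8, 6, 11, 10].

Step 1: column multipliers v_i = (∏_{j≠i}(α_i − α_j))^{−1} mod 13.
  i = 1 (α = 6): (6−4)(6−5)(6−9)(6−3) = 2·1·(−3)·3 = −18 ≡ 8, so v_1 = 8^{−1} = 5 (mod 13).
  i = 2 (α = 4): (4−6)(4−5)(4−9)(4−3) = (−2)·(−1)·(−5)·1 = −10 ≡ 3, so v_2 = 3^{−1} = 9 (mod 13).
  i = 3 (α = 5): (5−6)(5−4)(5−9)(5−3) = (−1)·1·(−4)·2 = 8 ≡ 8, so v_3 = 8^{−1} = 5 (mod 13).
  i = 4 (α = 9): (9−6)(9−4)(9−5)(9−3) = 3·5·4·6 = 360 ≡ 9, so v_4 = 9^{−1} = 3 (mod 13).
  i = 5 (α = 3): (3−6)(3−4)(3−5)(3−9) = (−3)·(−1)·(−2)·(−6) = 36 ≡ 10, so v_5 = 10^{−1} = 4 (mod 13).
  v = [5, 9, 5, 3, 4].
Step 2: syndromes of r = [4, 5, 6, 11, 10] (all sums mod 13).
  S_0 = Σ v_i r_i = 5·4 + 9·5 + 5·6 + 3·11 + 4·10 = 168 ≡ 12.
  S_1 = Σ v_i α_i r_i = 5·6·4 + 9·4·5 + 5·5·6 + 3·9·11 + 4·3·10 = 867 ≡ 9.
  α_i^2 mod 13 = [10, 3, 12, 3, 9].
  S_2 = Σ v_i α_i^2 r_i = 5·10·4 + 9·3·5 + 5·12·6 + 3·3·11 + 4·9·10 = 1154 ≡ 10.
  S = (12, 9, 10) ≠ 0, so r is not a codeword (an error is present).
Step 3: locate the error. For a single error e at position i, S_ℓ = v_i·e·α_i^ℓ, so α_err = S_1/S_0.
  S_0^{−1} = 12^{−1} = 12 (mod 13), so α_err = 9·12 = 108 ≡ 4 = α_2. Error position i = 2.
  Consistency check: S_2/S_1 = 10·3 = 30 ≡ 4 = α_err ✓ (single-error assumption holds).
Step 4: error magnitude e = S_0/v_2 = S_0·∏_{j≠2}(α_2 − α_j) = 12·3 = 36 ≡ 10 (mod 13).
Step 5: correct position 2: c_2 = r_2 − e = 5 − 10 ≡ 8 (mod 13). Hence c = [4, 8, 6, 11, 10].
  Check: interpolating c through the α_i gives m(x) = 3 + 11·x (degree < 2) with m(α_i) = c_i for every i, so c is indeed a codeword.


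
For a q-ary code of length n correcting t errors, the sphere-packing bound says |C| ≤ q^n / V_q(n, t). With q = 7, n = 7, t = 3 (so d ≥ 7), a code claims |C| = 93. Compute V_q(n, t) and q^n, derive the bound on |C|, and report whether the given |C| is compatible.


V_q(n, t) = 8359, q^n = 823543, Hamming bound = 98, |C| = 93 ≤ bound (satisfied).

Step 1: Compute V_q(n, t) = Σ_{j=0}^3 C(n, j) (q−1)^j.
  j = 0: C(7,0)·(6)^0 = 1·1 = 1.
  j = 1: C(7,1)·(6)^1 = 7·6 = 42.
  j = 2: C(7,2)·(6)^2 = 21·36 = 756.
  j = 3: C(7,3)·(6)^3 = 35·216 = 7560.
  V_q(n, t) = 1 + 42 + 756 + 7560 = 8359.
Step 2: q^n = 7^7 = 823543.
Step 3: Hamming bound ⌊q^n / V_q(n,t)⌋ = ⌊823543/8359⌋ = 98.
Step 4: Compare |C| = 93 to 98: satisfied.
The claimed |C| lies below the Hamming bound.


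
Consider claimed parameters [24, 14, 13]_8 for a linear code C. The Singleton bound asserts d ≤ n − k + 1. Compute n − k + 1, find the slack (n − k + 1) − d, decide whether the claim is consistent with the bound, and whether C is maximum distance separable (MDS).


Singleton RHS = n − k + 1 = 11, slack = -2, bound violated (no such code; not MDS).

Singleton bound: d ≤ n − k + 1.
Here n = 24, k = 14, so n − k + 1 = 11.
Given d = 13, check d ≤ 11: NO.
Slack = (n − k + 1) − d = -2.
The slack is negative: d = 13 exceeds n − k + 1 = 11 by 2, so the Singleton bound is violated and no linear [24, 14, 13]_8 code can exist. In particular it is not MDS (MDS requires d = n − k + 1 exactly).
Description: the claimed parameters are [24, 14, 13]_8; such a code would be impossible (violates the Singleton bound).


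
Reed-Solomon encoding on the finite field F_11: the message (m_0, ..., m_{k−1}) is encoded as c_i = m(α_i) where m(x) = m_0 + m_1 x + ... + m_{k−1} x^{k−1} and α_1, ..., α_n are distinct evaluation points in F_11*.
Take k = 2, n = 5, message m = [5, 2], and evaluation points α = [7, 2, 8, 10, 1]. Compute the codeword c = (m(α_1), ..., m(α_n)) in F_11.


c = [8, 9, 10, 3, 7]

Message polynomial: m(x) = 5 + 2·x (mod 11).
For each evaluation point α_i, compute m(α_i) mod 11:
  α_1 = 7: Horner steps 2 → 8, so m(7) = 8.
  α_2 = 2: Horner steps 2 → 9, so m(2) = 9.
  α_3 = 8: Horner steps 2 → 10, so m(8) = 10.
  α_4 = 10: Horner steps 2 → 3, so m(10) = 3.
  α_5 = 1: Horner steps 2 → 7, so m(1) = 7.
Codeword c = [8, 9, 10, 3, 7] ∈ F_11^5.


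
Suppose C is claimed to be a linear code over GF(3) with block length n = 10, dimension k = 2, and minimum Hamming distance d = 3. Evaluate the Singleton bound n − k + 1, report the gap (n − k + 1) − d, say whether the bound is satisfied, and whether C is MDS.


Singleton RHS = n − k + 1 = 9, slack = 6, bound satisfied, not MDS.

Singleton bound: d ≤ n − k + 1.
Here n = 10, k = 2, so n − k + 1 = 9.
Given d = 3, check d ≤ 9: YES.
Slack = (n − k + 1) − d = 6.
The code is NOT MDS (slack = 6 > 0).
Description: the claimed parameters are [10, 2, 3]_3; such a code would be non-MDS.


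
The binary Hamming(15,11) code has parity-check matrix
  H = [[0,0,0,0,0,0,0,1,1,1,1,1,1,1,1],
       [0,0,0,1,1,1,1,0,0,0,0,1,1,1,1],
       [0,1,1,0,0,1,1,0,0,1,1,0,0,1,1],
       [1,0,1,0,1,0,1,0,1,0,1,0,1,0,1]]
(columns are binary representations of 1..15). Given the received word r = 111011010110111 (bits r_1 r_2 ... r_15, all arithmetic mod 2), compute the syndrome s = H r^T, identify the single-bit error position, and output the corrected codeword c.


s = (0, 1, 1, 0)^T, error position = 6, corrected codeword c = 111010010110111

Compute s = H r^T mod 2 one row at a time:
  s_1 = 1 + 0 + 1 + 1 + 0 + 1 + 1 + 1 = 6 ≡ 0 (mod 2).
  s_2 = 0 + 1 + 1 + 0 + 0 + 1 + 1 + 1 = 5 ≡ 1 (mod 2).
  s_3 = 1 + 1 + 1 + 0 + 1 + 1 + 1 + 1 = 7 ≡ 1 (mod 2).
  s_4 = 1 + 1 + 1 + 0 + 0 + 1 + 1 + 1 = 6 ≡ 0 (mod 2).
s = (0, 1, 1, 0)^T — this equals column 6 of H (binary 0110), so error is at position 6.
Correct: flip bit 6 of r = 111011010110111 to get c = 111010010110111.


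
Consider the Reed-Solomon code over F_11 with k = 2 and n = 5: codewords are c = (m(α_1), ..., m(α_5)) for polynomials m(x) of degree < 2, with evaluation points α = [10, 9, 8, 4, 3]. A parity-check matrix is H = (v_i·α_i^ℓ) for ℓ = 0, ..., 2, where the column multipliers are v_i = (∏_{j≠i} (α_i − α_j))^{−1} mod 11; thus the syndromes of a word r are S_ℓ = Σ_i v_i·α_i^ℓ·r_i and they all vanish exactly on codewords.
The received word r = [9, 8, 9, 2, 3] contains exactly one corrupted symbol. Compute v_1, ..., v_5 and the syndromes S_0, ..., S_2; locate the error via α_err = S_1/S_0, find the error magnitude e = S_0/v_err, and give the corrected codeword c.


S = (5, 6, 5), error at position 1, error magnitude e = 2, c = [7, 8, 9, 2, 3].

Step 1: column multipliers v_i = (∏_{j≠i}(α_i − α_j))^{−1} mod 11.
  i = 1 (α = 10): (10−9)(10−8)(10−4)(10−3) = 1·2·6·7 = 84 ≡ 7, so v_1 = 7^{−1} = 8 (mod 11).
  i = 2 (α = 9): (9−10)(9−8)(9−4)(9−3) = (−1)·1·5·6 = −30 ≡ 3, so v_2 = 3^{−1} = 4 (mod 11).
  i = 3 (α = 8): (8−10)(8−9)(8−4)(8−3) = (−2)·(−1)·4·5 = 40 ≡ 7, so v_3 = 7^{−1} = 8 (mod 11).
  i = 4 (α = 4): (4−10)(4−9)(4−8)(4−3) = (−6)·(−5)·(−4)·1 = −120 ≡ 1, so v_4 = 1^{−1} = 1 (mod 11).
  i = 5 (α = 3): (3−10)(3−9)(3−8)(3−4) = (−7)·(−6)·(−5)·(−1) = 210 ≡ 1, so v_5 = 1^{−1} = 1 (mod 11).
  v = [8, 4, 8, 1, 1].
Step 2: syndromes of r = [9, 8, 9, 2, 3] (all sums mod 11).
  S_0 = Σ v_i r_i = 8·9 + 4·8 + 8·9 + 1·2 + 1·3 = 181 ≡ 5.
  S_1 = Σ v_i α_i r_i = 8·10·9 + 4·9·8 + 8·8·9 + 1·4·2 + 1·3·3 = 1601 ≡ 6.
  α_i^2 mod 11 = [1, 4, 9, 5, 9].
  S_2 = Σ v_i α_i^2 r_i = 8·1·9 + 4·4·8 + 8·9·9 + 1·5·2 + 1·9·3 = 885 ≡ 5.
  S = (5, 6, 5) ≠ 0, so r is not a codeword (an error is present).
Step 3: locate the error. For a single error e at position i, S_ℓ = v_i·e·α_i^ℓ, so α_err = S_1/S_0.
  S_0^{−1} = 5^{−1} = 9 (mod 11), so α_err = 6·9 = 54 ≡ 10 = α_1. Error position i = 1.
  Consistency check: S_2/S_1 = 5·2 = 10 ≡ 10 = α_err ✓ (single-error assumption holds).
Step 4: error magnitude e = S_0/v_1 = S_0·∏_{j≠1}(α_1 − α_j) = 5·7 = 35 ≡ 2 (mod 11).
Step 5: correct position 1: c_1 = r_1 − e = 9 − 2 ≡ 7 (mod 11). Hence c = [7, 8, 9, 2, 3].
  Check: interpolating c through the α_i gives m(x) = 6 + 10·x (degree < 2) with m(α_i) = c_i for every i, so c is indeed a codeword.


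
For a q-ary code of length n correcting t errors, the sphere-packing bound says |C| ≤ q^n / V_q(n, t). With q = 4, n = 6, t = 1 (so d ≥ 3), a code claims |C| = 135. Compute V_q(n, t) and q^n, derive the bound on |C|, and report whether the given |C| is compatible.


V_q(n, t) = 19, q^n = 4096, Hamming bound = 215, |C| = 135 ≤ bound (satisfied).

Step 1: Compute V_q(n, t) = Σ_{j=0}^1 C(n, j) (q−1)^j.
  j = 0: C(6,0)·(3)^0 = 1·1 = 1.
  j = 1: C(6,1)·(3)^1 = 6·3 = 18.
  V_q(n, t) = 1 + 18 = 19.
Step 2: q^n = 4^6 = 4096.
Step 3: Hamming bound ⌊q^n / V_q(n,t)⌋ = ⌊4096/19⌋ = 215.
Step 4: Compare |C| = 135 to 215: satisfied.
The claimed |C| lies below the Hamming bound.


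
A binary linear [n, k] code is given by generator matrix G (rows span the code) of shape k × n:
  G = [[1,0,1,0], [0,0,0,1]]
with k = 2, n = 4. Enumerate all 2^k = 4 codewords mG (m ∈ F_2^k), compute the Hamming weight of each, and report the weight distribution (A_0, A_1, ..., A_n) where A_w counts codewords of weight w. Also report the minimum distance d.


Weight distribution: A_0 = 1, A_1 = 1, A_2 = 1, A_3 = 1. Minimum distance d = 1.

Enumerate all 2^2 = 4 messages m ∈ F_2^2.
For each, compute codeword c = mG in F_2^4, then tally its weight.
  m = 00 → c = 0000, weight = 0.
  m = 10 → c = 1010, weight = 2.
  m = 01 → c = 0001, weight = 1.
  m = 11 → c = 1011, weight = 3.
Tally weights:
  weight 0: 1 codewords.
  weight 1: 1 codewords.
  weight 2: 1 codewords.
  weight 3: 1 codewords.
Minimum distance d = smallest w > 0 with A_w > 0 = 1.
Sanity: Σ A_w = 4 = 2^2 = 4 ✓.


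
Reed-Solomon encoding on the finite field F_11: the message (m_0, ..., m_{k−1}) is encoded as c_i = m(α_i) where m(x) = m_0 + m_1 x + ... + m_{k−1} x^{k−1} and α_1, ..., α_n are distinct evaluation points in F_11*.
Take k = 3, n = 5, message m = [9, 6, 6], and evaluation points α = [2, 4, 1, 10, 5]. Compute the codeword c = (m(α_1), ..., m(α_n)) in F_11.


c = [1, 8, 10, 9, 2]

Message polynomial: m(x) = 9 + 6·x + 6·x^2 (mod 11).
For each evaluation point α_i, compute m(α_i) mod 11:
  α_1 = 2: Horner steps 6 → 7 → 1, so m(2) = 1.
  α_2 = 4: Horner steps 6 → 8 → 8, so m(4) = 8.
  α_3 = 1: Horner steps 6 → 1 → 10, so m(1) = 10.
  α_4 = 10: Horner steps 6 → 0 → 9, so m(10) = 9.
  α_5 = 5: Horner steps 6 → 3 → 2, so m(5) = 2.
Codeword c = [1, 8, 10, 9, 2] ∈ F_11^5.


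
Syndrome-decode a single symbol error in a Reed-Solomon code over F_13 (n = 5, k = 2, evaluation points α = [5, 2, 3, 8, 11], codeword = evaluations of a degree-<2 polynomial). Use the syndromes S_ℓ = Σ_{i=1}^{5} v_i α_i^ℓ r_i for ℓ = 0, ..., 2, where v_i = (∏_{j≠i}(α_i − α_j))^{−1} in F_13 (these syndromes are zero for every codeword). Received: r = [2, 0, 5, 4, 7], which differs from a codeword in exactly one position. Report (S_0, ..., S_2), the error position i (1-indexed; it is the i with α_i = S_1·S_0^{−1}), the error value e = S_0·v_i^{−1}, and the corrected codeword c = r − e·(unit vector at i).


S = (3, 7, 12), error at position 5, error magnitude e = 1, c = [2, 0, 5, 4, 6].

Step 1: column multipliers v_i = (∏_{j≠i}(α_i − α_j))^{−1} mod 13.
  i = 1 (α = 5): (5−2)(5−3)(5−8)(5−11) = 3·2·(−3)·(−6) = 108 ≡ 4, so v_1 = 4^{−1} = 10 (mod 13).
  i = 2 (α = 2): (2−5)(2−3)(2−8)(2−11) = (−3)·(−1)·(−6)·(−9) = 162 ≡ 6, so v_2 = 6^{−1} = 11 (mod 13).
  i = 3 (α = 3): (3−5)(3−2)(3−8)(3−11) = (−2)·1·(−5)·(−8) = −80 ≡ 11, so v_3 = 11^{−1} = 6 (mod 13).
  i = 4 (α = 8): (8−5)(8−2)(8−3)(8−11) = 3·6·5·(−3) = −270 ≡ 3, so v_4 = 3^{−1} = 9 (mod 13).
  i = 5 (α = 11): (11−5)(11−2)(11−3)(11−8) = 6·9·8·3 = 1296 ≡ 9, so v_5 = 9^{−1} = 3 (mod 13).
  v = [10, 11, 6, 9, 3].
Step 2: syndromes of r = [2, 0, 5, 4, 7] (all sums mod 13).
  S_0 = Σ v_i r_i = 10·2 + 11·0 + 6·5 + 9·4 + 3·7 = 107 ≡ 3.
  S_1 = Σ v_i α_i r_i = 10·5·2 + 11·2·0 + 6·3·5 + 9·8·4 + 3·11·7 = 709 ≡ 7.
  α_i^2 mod 13 = [12, 4, 9, 12, 4].
  S_2 = Σ v_i α_i^2 r_i = 10·12·2 + 11·4·0 + 6·9·5 + 9·12·4 + 3·4·7 = 1026 ≡ 12.
  S = (3, 7, 12) ≠ 0, so r is not a codeword (an error is present).
Step 3: locate the error. For a single error e at position i, S_ℓ = v_i·e·α_i^ℓ, so α_err = S_1/S_0.
  S_0^{−1} = 3^{−1} = 9 (mod 13), so α_err = 7·9 = 63 ≡ 11 = α_5. Error position i = 5.
  Consistency check: S_2/S_1 = 12·2 = 24 ≡ 11 = α_err ✓ (single-error assumption holds).
Step 4: error magnitude e = S_0/v_5 = S_0·∏_{j≠5}(α_5 − α_j) = 3·9 = 27 ≡ 1 (mod 13).
Step 5: correct position 5: c_5 = r_5 − e = 7 − 1 ≡ 6 (mod 13). Hence c = [2, 0, 5, 4, 6].
  Check: interpolating c through the α_i gives m(x) = 3 + 5·x (degree < 2) with m(α_i) = c_i for every i, so c is indeed a codeword.


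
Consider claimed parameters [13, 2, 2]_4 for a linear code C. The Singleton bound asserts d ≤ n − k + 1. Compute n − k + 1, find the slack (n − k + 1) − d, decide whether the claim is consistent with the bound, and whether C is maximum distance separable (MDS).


Singleton RHS = n − k + 1 = 12, slack = 10, bound satisfied, not MDS.

Singleton bound: d ≤ n − k + 1.
Here n = 13, k = 2, so n − k + 1 = 12.
Given d = 2, check d ≤ 12: YES.
Slack = (n − k + 1) − d = 10.
The code is NOT MDS (slack = 10 > 0).
Description: the claimed parameters are [13, 2, 2]_4; such a code would be non-MDS.


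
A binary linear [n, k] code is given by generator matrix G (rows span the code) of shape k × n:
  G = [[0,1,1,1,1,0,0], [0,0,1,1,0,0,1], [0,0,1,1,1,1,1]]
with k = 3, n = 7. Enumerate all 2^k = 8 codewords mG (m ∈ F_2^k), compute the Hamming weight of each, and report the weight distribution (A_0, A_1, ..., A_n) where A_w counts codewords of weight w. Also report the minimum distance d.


Weight distribution: A_0 = 1, A_2 = 1, A_3 = 3, A_4 = 2, A_5 = 1. Minimum distance d = 2.

Enumerate all 2^3 = 8 messages m ∈ F_2^3.
For each, compute codeword c = mG in F_2^7, then tally its weight.
  m = 000 → c = 0000000, weight = 0.
  m = 100 → c = 0111100, weight = 4.
  m = 010 → c = 0011001, weight = 3.
  m = 110 → c = 0100101, weight = 3.
  m = 001 → c = 0011111, weight = 5.
  m = 101 → c = 0100011, weight = 3.
  m = 011 → c = 0000110, weight = 2.
  m = 111 → c = 0111010, weight = 4.
Tally weights:
  weight 0: 1 codewords.
  weight 2: 1 codewords.
  weight 3: 3 codewords.
  weight 4: 2 codewords.
  weight 5: 1 codewords.
Minimum distance d = smallest w > 0 with A_w > 0 = 2.
Sanity: Σ A_w = 8 = 2^3 = 8 ✓.


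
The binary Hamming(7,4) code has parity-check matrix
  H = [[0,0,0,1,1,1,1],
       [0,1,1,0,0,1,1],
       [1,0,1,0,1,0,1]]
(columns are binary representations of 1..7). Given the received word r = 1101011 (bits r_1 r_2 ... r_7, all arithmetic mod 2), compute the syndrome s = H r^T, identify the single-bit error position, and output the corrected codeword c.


s = (1, 1, 0)^T, error position = 6, corrected codeword c = 1101001

Compute s = H r^T mod 2 one row at a time:
  s_1 = 1 + 0 + 1 + 1 = 3 ≡ 1 (mod 2).
  s_2 = 1 + 0 + 1 + 1 = 3 ≡ 1 (mod 2).
  s_3 = 1 + 0 + 0 + 1 = 2 ≡ 0 (mod 2).
s = (1, 1, 0)^T — this equals column 6 of H (binary 110), so error is at position 6.
Correct: flip bit 6 of r = 1101011 to get c = 1101001.


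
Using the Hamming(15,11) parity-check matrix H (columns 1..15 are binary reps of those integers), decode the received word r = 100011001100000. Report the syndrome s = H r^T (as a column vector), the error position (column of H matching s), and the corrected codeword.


s = (0, 0, 0, 1)^T, error position = 1, corrected codeword c = 000011001100000

Compute s = H r^T mod 2 one row at a time:
  s_1 = 0 + 1 + 1 + 0 + 0 + 0 + 0 + 0 = 2 ≡ 0 (mod 2).
  s_2 = 0 + 1 + 1 + 0 + 0 + 0 + 0 + 0 = 2 ≡ 0 (mod 2).
  s_3 = 0 + 0 + 1 + 0 + 1 + 0 + 0 + 0 = 2 ≡ 0 (mod 2).
  s_4 = 1 + 0 + 1 + 0 + 1 + 0 + 0 + 0 = 3 ≡ 1 (mod 2).
s = (0, 0, 0, 1)^T — this equals column 1 of H (binary 0001), so error is at position 1.
Correct: flip bit 1 of r = 100011001100000 to get c = 000011001100000.


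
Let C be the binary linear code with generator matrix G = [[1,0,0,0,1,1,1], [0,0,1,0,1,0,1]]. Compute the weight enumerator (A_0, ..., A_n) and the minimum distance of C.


Weight distribution: A_0 = 1, A_3 = 2, A_4 = 1. Minimum distance d = 3.

Enumerate all 2^2 = 4 messages m ∈ F_2^2.
For each, compute codeword c = mG in F_2^7, then tally its weight.
  m = 00 → c = 0000000, weight = 0.
  m = 10 → c = 1000111, weight = 4.
  m = 01 → c = 0010101, weight = 3.
  m = 11 → c = 1010010, weight = 3.
Tally weights:
  weight 0: 1 codewords.
  weight 3: 2 codewords.
  weight 4: 1 codewords.
Minimum distance d = smallest w > 0 with A_w > 0 = 3.
Sanity: Σ A_w = 4 = 2^2 = 4 ✓.


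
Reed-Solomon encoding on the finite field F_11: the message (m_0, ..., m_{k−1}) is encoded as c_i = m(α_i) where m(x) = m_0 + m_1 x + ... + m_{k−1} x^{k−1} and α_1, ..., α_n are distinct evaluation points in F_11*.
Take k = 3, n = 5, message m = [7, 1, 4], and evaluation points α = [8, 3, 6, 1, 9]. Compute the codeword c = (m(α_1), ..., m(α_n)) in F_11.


c = [7, 2, 3, 1, 10]

Message polynomial: m(x) = 7 + 1·x + 4·x^2 (mod 11).
For each evaluation point α_i, compute m(α_i) mod 11:
  α_1 = 8: Horner steps 4 → 0 → 7, so m(8) = 7.
  α_2 = 3: Horner steps 4 → 2 → 2, so m(3) = 2.
  α_3 = 6: Horner steps 4 → 3 → 3, so m(6) = 3.
  α_4 = 1: Horner steps 4 → 5 → 1, so m(1) = 1.
  α_5 = 9: Horner steps 4 → 4 → 10, so m(9) = 10.
Codeword c = [7, 2, 3, 1, 10] ∈ F_11^5.


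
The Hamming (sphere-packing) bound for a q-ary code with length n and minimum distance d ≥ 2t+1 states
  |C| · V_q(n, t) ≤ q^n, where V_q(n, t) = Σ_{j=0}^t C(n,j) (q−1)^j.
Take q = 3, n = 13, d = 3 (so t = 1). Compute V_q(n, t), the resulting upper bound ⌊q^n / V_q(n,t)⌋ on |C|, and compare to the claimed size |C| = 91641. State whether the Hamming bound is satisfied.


V_q(n, t) = 27, q^n = 1594323, Hamming bound = 59049, |C| = 91641 > bound (violated).

Step 1: Compute V_q(n, t) = Σ_{j=0}^1 C(n, j) (q−1)^j.
  j = 0: C(13,0)·(2)^0 = 1·1 = 1.
  j = 1: C(13,1)·(2)^1 = 13·2 = 26.
  V_q(n, t) = 1 + 26 = 27.
Step 2: q^n = 3^13 = 1594323.
Step 3: Hamming bound ⌊q^n / V_q(n,t)⌋ = ⌊1594323/27⌋ = 59049.
Step 4: Compare |C| = 91641 to 59049: violated.
The claimed |C| lies above the Hamming bound, so no 3-ary code of length 13 with d ≥ 3 can have 91641 codewords.


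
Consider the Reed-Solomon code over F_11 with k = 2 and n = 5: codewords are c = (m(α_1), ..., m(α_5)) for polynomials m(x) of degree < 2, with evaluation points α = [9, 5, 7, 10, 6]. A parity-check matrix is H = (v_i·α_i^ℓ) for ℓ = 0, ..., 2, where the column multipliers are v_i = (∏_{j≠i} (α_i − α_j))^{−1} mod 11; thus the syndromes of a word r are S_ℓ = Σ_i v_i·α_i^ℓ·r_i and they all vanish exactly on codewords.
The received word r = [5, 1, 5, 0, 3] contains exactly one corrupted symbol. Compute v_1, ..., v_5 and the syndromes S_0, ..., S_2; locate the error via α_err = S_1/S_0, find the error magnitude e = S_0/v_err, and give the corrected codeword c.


S = (2, 7, 8), error at position 1, error magnitude e = 7, c = [9, 1, 5, 0, 3].

Step 1: column multipliers v_i = (∏_{j≠i}(α_i − α_j))^{−1} mod 11.
  i = 1 (α = 9): (9−5)(9−7)(9−10)(9−6) = 4·2·(−1)·3 = −24 ≡ 9, so v_1 = 9^{−1} = 5 (mod 11).
  i = 2 (α = 5): (5−9)(5−7)(5−10)(5−6) = (−4)·(−2)·(−5)·(−1) = 40 ≡ 7, so v_2 = 7^{−1} = 8 (mod 11).
  i = 3 (α = 7): (7−9)(7−5)(7−10)(7−6) = (−2)·2·(−3)·1 = 12 ≡ 1, so v_3 = 1^{−1} = 1 (mod 11).
  i = 4 (α = 10): (10−9)(10−5)(10−7)(10−6) = 1·5·3·4 = 60 ≡ 5, so v_4 = 5^{−1} = 9 (mod 11).
  i = 5 (α = 6): (6−9)(6−5)(6−7)(6−10) = (−3)·1·(−1)·(−4) = −12 ≡ 10, so v_5 = 10^{−1} = 10 (mod 11).
  v = [5, 8, 1, 9, 10].
Step 2: syndromes of r = [5, 1, 5, 0, 3] (all sums mod 11).
  S_0 = Σ v_i r_i = 5·5 + 8·1 + 1·5 + 9·0 + 10·3 = 68 ≡ 2.
  S_1 = Σ v_i α_i r_i = 5·9·5 + 8·5·1 + 1·7·5 + 9·10·0 + 10·6·3 = 480 ≡ 7.
  α_i^2 mod 11 = [4, 3, 5, 1, 3].
  S_2 = Σ v_i α_i^2 r_i = 5·4·5 + 8·3·1 + 1·5·5 + 9·1·0 + 10·3·3 = 239 ≡ 8.
  S = (2, 7, 8) ≠ 0, so r is not a codeword (an error is present).
Step 3: locate the error. For a single error e at position i, S_ℓ = v_i·e·α_i^ℓ, so α_err = S_1/S_0.
  S_0^{−1} = 2^{−1} = 6 (mod 11), so α_err = 7·6 = 42 ≡ 9 = α_1. Error position i = 1.
  Consistency check: S_2/S_1 = 8·8 = 64 ≡ 9 = α_err ✓ (single-error assumption holds).
Step 4: error magnitude e = S_0/v_1 = S_0·∏_{j≠1}(α_1 − α_j) = 2·9 = 18 ≡ 7 (mod 11).
Step 5: correct position 1: c_1 = r_1 − e = 5 − 7 ≡ 9 (mod 11). Hence c = [9, 1, 5, 0, 3].
  Check: interpolating c through the α_i gives m(x) = 2 + 2·x (degree < 2) with m(α_i) = c_i for every i, so c is indeed a codeword.


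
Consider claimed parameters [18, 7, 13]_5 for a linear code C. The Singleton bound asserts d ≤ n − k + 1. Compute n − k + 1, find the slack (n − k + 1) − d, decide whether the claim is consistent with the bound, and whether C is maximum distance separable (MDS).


Singleton RHS = n − k + 1 = 12, slack = -1, bound violated (no such code; not MDS).

Singleton bound: d ≤ n − k + 1.
Here n = 18, k = 7, so n − k + 1 = 12.
Given d = 13, check d ≤ 12: NO.
Slack = (n − k + 1) − d = -1.
The slack is negative: d = 13 exceeds n − k + 1 = 12 by 1, so the Singleton bound is violated and no linear [18, 7, 13]_5 code can exist. In particular it is not MDS (MDS requires d = n − k + 1 exactly).
Description: the claimed parameters are [18, 7, 13]_5; such a code would be impossible (violates the Singleton bound).


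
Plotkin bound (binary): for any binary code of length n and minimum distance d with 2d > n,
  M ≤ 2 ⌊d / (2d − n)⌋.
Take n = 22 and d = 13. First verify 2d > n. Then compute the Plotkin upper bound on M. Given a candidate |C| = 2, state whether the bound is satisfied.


Plotkin bound M ≤ 6; given |C| = 2 ≤ bound (satisfied).

Check applicability: 2d = 26, n = 22.
2d − n = 4 > 0, so Plotkin applies.
Compute d/(2d−n) = 13/4 ≈ 3.2500.
⌊d/(2d−n)⌋ = 3.
Plotkin bound: M ≤ 2·3 = 6.
Given |C| = 2, check: satisfied.
This |C| is below the Plotkin bound.


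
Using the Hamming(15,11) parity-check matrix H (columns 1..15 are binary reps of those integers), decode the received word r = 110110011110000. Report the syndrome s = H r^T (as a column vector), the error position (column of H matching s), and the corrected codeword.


s = (0, 0, 1, 0)^T, error position = 2, corrected codeword c = 100110011110000

Compute s = H r^T mod 2 one row at a time:
  s_1 = 1 + 1 + 1 + 1 + 0 + 0 + 0 + 0 = 4 ≡ 0 (mod 2).
  s_2 = 1 + 1 + 0 + 0 + 0 + 0 + 0 + 0 = 2 ≡ 0 (mod 2).
  s_3 = 1 + 0 + 0 + 0 + 1 + 1 + 0 + 0 = 3 ≡ 1 (mod 2).
  s_4 = 1 + 0 + 1 + 0 + 1 + 1 + 0 + 0 = 4 ≡ 0 (mod 2).
s = (0, 0, 1, 0)^T — this equals column 2 of H (binary 0010), so error is at position 2.
Correct: flip bit 2 of r = 110110011110000 to get c = 100110011110000.


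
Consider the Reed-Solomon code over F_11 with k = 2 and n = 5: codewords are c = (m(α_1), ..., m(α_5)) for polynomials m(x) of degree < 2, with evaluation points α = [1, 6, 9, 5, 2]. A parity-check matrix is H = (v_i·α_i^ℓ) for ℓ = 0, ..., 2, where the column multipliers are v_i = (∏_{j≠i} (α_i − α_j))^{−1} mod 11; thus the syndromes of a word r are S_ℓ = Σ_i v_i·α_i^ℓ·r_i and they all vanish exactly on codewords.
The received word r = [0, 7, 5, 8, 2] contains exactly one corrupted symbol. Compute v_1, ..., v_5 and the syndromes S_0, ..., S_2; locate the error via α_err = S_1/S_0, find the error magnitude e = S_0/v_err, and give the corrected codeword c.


S = (5, 8, 4), error at position 2, error magnitude e = 8, c = [0, 10, 5, 8, 2].

Step 1: column multipliers v_i = (∏_{j≠i}(α_i − α_j))^{−1} mod 11.
  i = 1 (α = 1): (1−6)(1−9)(1−5)(1−2) = (−5)·(−8)·(−4)·(−1) = 160 ≡ 6, so v_1 = 6^{−1} = 2 (mod 11).
  i = 2 (α = 6): (6−1)(6−9)(6−5)(6−2) = 5·(−3)·1·4 = −60 ≡ 6, so v_2 = 6^{−1} = 2 (mod 11).
  i = 3 (α = 9): (9−1)(9−6)(9−5)(9−2) = 8·3·4·7 = 672 ≡ 1, so v_3 = 1^{−1} = 1 (mod 11).
  i = 4 (α = 5): (5−1)(5−6)(5−9)(5−2) = 4·(−1)·(−4)·3 = 48 ≡ 4, so v_4 = 4^{−1} = 3 (mod 11).
  i = 5 (α = 2): (2−1)(2−6)(2−9)(2−5) = 1·(−4)·(−7)·(−3) = −84 ≡ 4, so v_5 = 4^{−1} = 3 (mod 11).
  v = [2, 2, 1, 3, 3].
Step 2: syndromes of r = [0, 7, 5, 8, 2] (all sums mod 11).
  S_0 = Σ v_i r_i = 2·0 + 2·7 + 1·5 + 3·8 + 3·2 = 49 ≡ 5.
  S_1 = Σ v_i α_i r_i = 2·1·0 + 2·6·7 + 1·9·5 + 3·5·8 + 3·2·2 = 261 ≡ 8.
  α_i^2 mod 11 = [1, 3, 4, 3, 4].
  S_2 = Σ v_i α_i^2 r_i = 2·1·0 + 2·3·7 + 1·4·5 + 3·3·8 + 3·4·2 = 158 ≡ 4.
  S = (5, 8, 4) ≠ 0, so r is not a codeword (an error is present).
Step 3: locate the error. For a single error e at position i, S_ℓ = v_i·e·α_i^ℓ, so α_err = S_1/S_0.
  S_0^{−1} = 5^{−1} = 9 (mod 11), so α_err = 8·9 = 72 ≡ 6 = α_2. Error position i = 2.
  Consistency check: S_2/S_1 = 4·7 = 28 ≡ 6 = α_err ✓ (single-error assumption holds).
Step 4: error magnitude e = S_0/v_2 = S_0·∏_{j≠2}(α_2 − α_j) = 5·6 = 30 ≡ 8 (mod 11).
Step 5: correct position 2: c_2 = r_2 − e = 7 − 8 ≡ 10 (mod 11). Hence c = [0, 10, 5, 8, 2].
  Check: interpolating c through the α_i gives m(x) = 9 + 2·x (degree < 2) with m(α_i) = c_i for every i, so c is indeed a codeword.
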